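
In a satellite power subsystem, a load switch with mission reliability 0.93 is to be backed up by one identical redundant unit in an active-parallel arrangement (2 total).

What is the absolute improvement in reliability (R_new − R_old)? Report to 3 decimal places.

0.065

R_before = 0.93
R_after = 1 − (1 − 0.93)^2 = 0.995
ΔR = 0.995 − 0.93 = 0.065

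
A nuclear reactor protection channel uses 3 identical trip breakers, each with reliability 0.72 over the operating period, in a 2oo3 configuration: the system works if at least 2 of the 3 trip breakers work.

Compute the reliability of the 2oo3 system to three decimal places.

R = Σ_{i=2}^{3} C(3,i) p^i (1−p)^{3−i} with p = 0.72
C(3,2)·0.72^2·0.28^1 = 0.43546
C(3,3)·0.72^3·0.28^0 = 0.37325
Sum = 0.809

0.809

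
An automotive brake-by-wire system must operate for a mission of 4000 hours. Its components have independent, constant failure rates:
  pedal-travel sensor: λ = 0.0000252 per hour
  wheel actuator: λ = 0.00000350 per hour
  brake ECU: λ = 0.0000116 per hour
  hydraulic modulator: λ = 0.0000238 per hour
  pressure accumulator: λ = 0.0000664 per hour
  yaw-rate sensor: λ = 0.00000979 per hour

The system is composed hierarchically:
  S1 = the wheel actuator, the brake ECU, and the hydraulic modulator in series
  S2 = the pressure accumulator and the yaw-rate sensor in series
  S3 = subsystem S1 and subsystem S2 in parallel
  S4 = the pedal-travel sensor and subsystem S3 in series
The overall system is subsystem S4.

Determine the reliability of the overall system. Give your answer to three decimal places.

0.870

R(pedal-travel sensor) = exp(−0.0000252 × 4000) = 0.90411
R(wheel actuator) = exp(−0.00000350 × 4000) = 0.98610
R(brake ECU) = exp(−0.0000116 × 4000) = 0.95466
R(hydraulic modulator) = exp(−0.0000238 × 4000) = 0.90919
R(pressure accumulator) = exp(−0.0000664 × 4000) = 0.76675
R(yaw-rate sensor) = exp(−0.00000979 × 4000) = 0.96160
Series (wheel actuator, brake ECU, and hydraulic modulator): 0.98610 × 0.95466 × 0.90919 = 0.85590
Series (pressure accumulator and yaw-rate sensor): 0.76675 × 0.96160 = 0.73731
Parallel ([0.85590] and [0.73731]): 1 − (1 − 0.85590)(1 − 0.73731) = 0.96215
Series (pedal-travel sensor and [0.96215]): 0.90411 × 0.96215 = 0.870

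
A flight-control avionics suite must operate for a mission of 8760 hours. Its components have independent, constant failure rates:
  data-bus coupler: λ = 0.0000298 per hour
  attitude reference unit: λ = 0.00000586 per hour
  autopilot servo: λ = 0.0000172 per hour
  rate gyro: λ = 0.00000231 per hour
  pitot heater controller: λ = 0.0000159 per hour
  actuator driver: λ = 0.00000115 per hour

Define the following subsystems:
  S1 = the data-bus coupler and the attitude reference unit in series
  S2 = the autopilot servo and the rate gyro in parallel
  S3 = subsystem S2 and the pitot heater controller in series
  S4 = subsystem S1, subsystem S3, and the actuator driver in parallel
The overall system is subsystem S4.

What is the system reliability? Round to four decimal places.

R(data-bus coupler) = exp(−0.0000298 × 8760) = 0.770244
R(attitude reference unit) = exp(−0.00000586 × 8760) = 0.949962
R(autopilot servo) = exp(−0.0000172 × 8760) = 0.860130
R(rate gyro) = exp(−0.00000231 × 8760) = 0.979968
R(pitot heater controller) = exp(−0.0000159 × 8760) = 0.869981
R(actuator driver) = exp(−0.00000115 × 8760) = 0.989977
Series (data-bus coupler and attitude reference unit): 0.770244 × 0.949962 = 0.731703
Parallel (autopilot servo and rate gyro): 1 − (1 − 0.860130)(1 − 0.979968) = 0.997198
Series ([0.997198] and pitot heater controller): 0.997198 × 0.869981 = 0.867543
Parallel ([0.731703], [0.867543], and actuator driver): 1 − (1 − 0.731703)(1 − 0.867543)(1 − 0.989977) = 0.9996

0.9996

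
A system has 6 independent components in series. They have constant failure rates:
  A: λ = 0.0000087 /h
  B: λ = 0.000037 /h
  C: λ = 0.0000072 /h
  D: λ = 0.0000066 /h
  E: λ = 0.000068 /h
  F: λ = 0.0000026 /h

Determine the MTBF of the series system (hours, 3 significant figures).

Series of exponential components: λ_sys = Σ λ_i
λ_sys = 0.0000087 + 0.000037 + 0.0000072 + 0.0000066 + 0.000068 + 0.0000026 = 1.3010e-04 /h
MTBF = 1 / λ_sys = 7690 h

7690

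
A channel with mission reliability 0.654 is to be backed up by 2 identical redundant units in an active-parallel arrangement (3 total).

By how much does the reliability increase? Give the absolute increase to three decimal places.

R_before = 0.654
R_after = 1 − (1 − 0.654)^3 = 0.959
ΔR = 0.959 − 0.654 = 0.305

0.305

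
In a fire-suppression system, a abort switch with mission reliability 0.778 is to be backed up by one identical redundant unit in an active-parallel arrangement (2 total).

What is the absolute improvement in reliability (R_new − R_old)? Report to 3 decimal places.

R_before = 0.778
R_after = 1 − (1 − 0.778)^2 = 0.951
ΔR = 0.951 − 0.778 = 0.173

0.173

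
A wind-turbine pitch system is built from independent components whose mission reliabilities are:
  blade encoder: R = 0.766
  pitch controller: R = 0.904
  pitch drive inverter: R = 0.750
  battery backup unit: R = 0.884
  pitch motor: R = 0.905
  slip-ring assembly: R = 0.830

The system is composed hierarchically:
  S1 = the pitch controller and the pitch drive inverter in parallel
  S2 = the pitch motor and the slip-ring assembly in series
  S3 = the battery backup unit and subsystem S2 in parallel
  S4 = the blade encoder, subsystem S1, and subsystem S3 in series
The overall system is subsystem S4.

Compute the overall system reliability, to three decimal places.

0.726

Parallel (pitch controller and pitch drive inverter): 1 − (1 − 0.90400)(1 − 0.75000) = 0.97600
Series (pitch motor and slip-ring assembly): 0.90500 × 0.83000 = 0.75115
Parallel (battery backup unit and [0.75115]): 1 − (1 − 0.88400)(1 − 0.75115) = 0.97113
Series (blade encoder, [0.97600], and [0.97113]): 0.76600 × 0.97600 × 0.97113 = 0.726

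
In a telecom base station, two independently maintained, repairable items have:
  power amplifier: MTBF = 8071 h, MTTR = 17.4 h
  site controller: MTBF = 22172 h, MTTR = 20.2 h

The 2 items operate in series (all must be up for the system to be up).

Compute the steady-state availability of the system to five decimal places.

0.99694

A(power amplifier) = MTBF/(MTBF+MTTR) = 8071/(8071+17.4) = 0.997849
A(site controller) = MTBF/(MTBF+MTTR) = 22172/(22172+20.2) = 0.999090
Series availability: 0.997849 × 0.999090 = 0.99694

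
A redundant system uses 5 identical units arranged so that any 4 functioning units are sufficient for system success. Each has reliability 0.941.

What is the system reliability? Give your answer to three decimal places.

R = Σ_{i=4}^{5} C(5,i) p^i (1−p)^{5−i} with p = 0.941
C(5,4)·0.941^4·0.059^1 = 0.23130
C(5,5)·0.941^5·0.059^0 = 0.73782
Sum = 0.969

0.969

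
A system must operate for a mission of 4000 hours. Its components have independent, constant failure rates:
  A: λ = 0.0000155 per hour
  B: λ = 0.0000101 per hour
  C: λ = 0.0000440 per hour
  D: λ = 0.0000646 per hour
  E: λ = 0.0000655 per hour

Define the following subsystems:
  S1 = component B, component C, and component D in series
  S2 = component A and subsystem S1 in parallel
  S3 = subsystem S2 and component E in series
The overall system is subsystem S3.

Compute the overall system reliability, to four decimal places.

0.7520

R(A) = exp(−0.0000155 × 4000) = 0.939883
R(B) = exp(−0.0000101 × 4000) = 0.960405
R(C) = exp(−0.0000440 × 4000) = 0.838618
R(D) = exp(−0.0000646 × 4000) = 0.772286
R(E) = exp(−0.0000655 × 4000) = 0.769511
Series (B, C, and D): 0.960405 × 0.838618 × 0.772286 = 0.622009
Parallel (A and [0.622009]): 1 − (1 − 0.939883)(1 − 0.622009) = 0.977276
Series ([0.977276] and E): 0.977276 × 0.769511 = 0.7520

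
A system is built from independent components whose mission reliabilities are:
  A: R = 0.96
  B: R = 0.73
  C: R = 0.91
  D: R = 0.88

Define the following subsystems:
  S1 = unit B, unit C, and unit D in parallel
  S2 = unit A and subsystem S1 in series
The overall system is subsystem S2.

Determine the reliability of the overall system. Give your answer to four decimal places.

0.9572

Parallel (B, C, and D): 1 − (1 − 0.730000)(1 − 0.910000)(1 − 0.880000) = 0.997084
Series (A and [0.997084]): 0.960000 × 0.997084 = 0.9572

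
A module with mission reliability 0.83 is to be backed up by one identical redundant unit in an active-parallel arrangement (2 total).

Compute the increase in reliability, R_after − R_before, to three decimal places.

0.141

R_before = 0.83
R_after = 1 − (1 − 0.83)^2 = 0.971
ΔR = 0.971 − 0.83 = 0.141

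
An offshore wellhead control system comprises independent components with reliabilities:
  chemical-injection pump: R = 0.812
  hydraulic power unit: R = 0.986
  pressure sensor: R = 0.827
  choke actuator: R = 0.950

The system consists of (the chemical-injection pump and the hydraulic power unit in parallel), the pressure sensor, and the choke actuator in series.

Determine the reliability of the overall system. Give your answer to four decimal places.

Parallel (chemical-injection pump and hydraulic power unit): 1 − (1 − 0.812000)(1 − 0.986000) = 0.997368
Series ([0.997368], pressure sensor, and choke actuator): 0.997368 × 0.827000 × 0.950000 = 0.7836

0.7836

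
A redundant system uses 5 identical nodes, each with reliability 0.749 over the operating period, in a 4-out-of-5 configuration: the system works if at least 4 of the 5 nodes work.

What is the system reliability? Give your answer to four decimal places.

R = Σ_{i=4}^{5} C(5,i) p^i (1−p)^{5−i} with p = 0.749
C(5,4)·0.749^4·0.251^1 = 0.394976
C(5,5)·0.749^5·0.251^0 = 0.235727
Sum = 0.6307

0.6307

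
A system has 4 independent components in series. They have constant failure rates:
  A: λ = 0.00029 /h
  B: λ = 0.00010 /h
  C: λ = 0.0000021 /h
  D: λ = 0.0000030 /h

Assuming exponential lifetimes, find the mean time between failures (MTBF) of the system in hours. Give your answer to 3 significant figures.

2530

Series of exponential components: λ_sys = Σ λ_i
λ_sys = 0.00029 + 0.00010 + 0.0000021 + 0.0000030 = 3.9510e-04 /h
MTBF = 1 / λ_sys = 2530 h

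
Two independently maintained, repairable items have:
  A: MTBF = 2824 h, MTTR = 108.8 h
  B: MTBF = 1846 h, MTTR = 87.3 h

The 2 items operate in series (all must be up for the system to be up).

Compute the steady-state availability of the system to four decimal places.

A(A) = MTBF/(MTBF+MTTR) = 2824/(2824+108.8) = 0.962902
A(B) = MTBF/(MTBF+MTTR) = 1846/(1846+87.3) = 0.954844
Series availability: 0.962902 × 0.954844 = 0.9194

0.9194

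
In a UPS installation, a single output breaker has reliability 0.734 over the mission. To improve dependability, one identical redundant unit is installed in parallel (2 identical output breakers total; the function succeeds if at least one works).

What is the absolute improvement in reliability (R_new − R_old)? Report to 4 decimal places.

0.1952

R_before = 0.734
R_after = 1 − (1 − 0.734)^2 = 0.9292
ΔR = 0.9292 − 0.734 = 0.1952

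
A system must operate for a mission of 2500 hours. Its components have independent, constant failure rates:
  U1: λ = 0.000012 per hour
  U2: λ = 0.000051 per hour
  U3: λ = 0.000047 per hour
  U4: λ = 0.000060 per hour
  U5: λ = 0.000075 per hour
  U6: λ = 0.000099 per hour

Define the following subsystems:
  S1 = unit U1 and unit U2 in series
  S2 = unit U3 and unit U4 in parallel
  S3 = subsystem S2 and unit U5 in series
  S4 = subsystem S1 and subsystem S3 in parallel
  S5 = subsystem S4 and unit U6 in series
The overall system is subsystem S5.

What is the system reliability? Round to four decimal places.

0.7598

R(U1) = exp(−0.000012 × 2500) = 0.970446
R(U2) = exp(−0.000051 × 2500) = 0.880293
R(U3) = exp(−0.000047 × 2500) = 0.889141
R(U4) = exp(−0.000060 × 2500) = 0.860708
R(U5) = exp(−0.000075 × 2500) = 0.829029
R(U6) = exp(−0.000099 × 2500) = 0.780750
Series (U1 and U2): 0.970446 × 0.880293 = 0.854277
Parallel (U3 and U4): 1 − (1 − 0.889141)(1 − 0.860708) = 0.984558
Series ([0.984558] and U5): 0.984558 × 0.829029 = 0.816227
Parallel ([0.854277] and [0.816227]): 1 − (1 − 0.854277)(1 − 0.816227) = 0.973220
Series ([0.973220] and U6): 0.973220 × 0.780750 = 0.7598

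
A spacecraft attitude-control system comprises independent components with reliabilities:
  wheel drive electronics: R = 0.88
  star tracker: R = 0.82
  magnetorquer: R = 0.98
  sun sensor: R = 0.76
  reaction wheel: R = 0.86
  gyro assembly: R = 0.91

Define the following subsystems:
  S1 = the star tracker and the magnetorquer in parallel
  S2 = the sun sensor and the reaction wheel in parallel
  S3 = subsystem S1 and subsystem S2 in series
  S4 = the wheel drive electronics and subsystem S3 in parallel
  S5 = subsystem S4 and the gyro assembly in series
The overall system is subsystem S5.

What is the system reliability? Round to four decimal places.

Parallel (star tracker and magnetorquer): 1 − (1 − 0.820000)(1 − 0.980000) = 0.996400
Parallel (sun sensor and reaction wheel): 1 − (1 − 0.760000)(1 − 0.860000) = 0.966400
Series ([0.996400] and [0.966400]): 0.996400 × 0.966400 = 0.962921
Parallel (wheel drive electronics and [0.962921]): 1 − (1 − 0.880000)(1 − 0.962921) = 0.995551
Series ([0.995551] and gyro assembly): 0.995551 × 0.910000 = 0.9060

0.9060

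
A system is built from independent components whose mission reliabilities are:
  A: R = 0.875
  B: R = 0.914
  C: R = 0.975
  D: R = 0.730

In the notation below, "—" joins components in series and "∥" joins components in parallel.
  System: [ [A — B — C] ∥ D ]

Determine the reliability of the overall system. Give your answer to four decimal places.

0.9405

Series (A, B, and C): 0.875000 × 0.914000 × 0.975000 = 0.779756
Parallel ([0.779756] and D): 1 − (1 − 0.779756)(1 − 0.730000) = 0.9405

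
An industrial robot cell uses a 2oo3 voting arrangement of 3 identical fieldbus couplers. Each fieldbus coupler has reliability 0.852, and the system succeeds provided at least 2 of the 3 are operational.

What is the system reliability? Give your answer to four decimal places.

R = Σ_{i=2}^{3} C(3,i) p^i (1−p)^{3−i} with p = 0.852
C(3,2)·0.852^2·0.148^1 = 0.322301
C(3,3)·0.852^3·0.148^0 = 0.618470
Sum = 0.9408

0.9408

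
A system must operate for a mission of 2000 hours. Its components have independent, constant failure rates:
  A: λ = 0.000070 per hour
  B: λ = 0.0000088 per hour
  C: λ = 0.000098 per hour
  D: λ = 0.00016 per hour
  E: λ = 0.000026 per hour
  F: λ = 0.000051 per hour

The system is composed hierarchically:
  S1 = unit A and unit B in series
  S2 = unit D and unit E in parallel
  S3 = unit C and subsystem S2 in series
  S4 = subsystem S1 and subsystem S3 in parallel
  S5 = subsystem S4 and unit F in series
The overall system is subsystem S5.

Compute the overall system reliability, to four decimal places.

R(A) = exp(−0.000070 × 2000) = 0.869358
R(B) = exp(−0.0000088 × 2000) = 0.982554
R(C) = exp(−0.000098 × 2000) = 0.822012
R(D) = exp(−0.00016 × 2000) = 0.726149
R(E) = exp(−0.000026 × 2000) = 0.949329
R(F) = exp(−0.000051 × 2000) = 0.903030
Series (A and B): 0.869358 × 0.982554 = 0.854191
Parallel (D and E): 1 − (1 − 0.726149)(1 − 0.949329) = 0.986124
Series (C and [0.986124]): 0.822012 × 0.986124 = 0.810606
Parallel ([0.854191] and [0.810606]): 1 − (1 − 0.854191)(1 − 0.810606) = 0.972385
Series ([0.972385] and F): 0.972385 × 0.903030 = 0.8781

0.8781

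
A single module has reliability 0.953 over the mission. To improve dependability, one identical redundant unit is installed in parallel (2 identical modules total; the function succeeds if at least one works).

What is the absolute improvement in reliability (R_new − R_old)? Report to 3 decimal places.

R_before = 0.953
R_after = 1 − (1 − 0.953)^2 = 0.998
ΔR = 0.998 − 0.953 = 0.045

0.045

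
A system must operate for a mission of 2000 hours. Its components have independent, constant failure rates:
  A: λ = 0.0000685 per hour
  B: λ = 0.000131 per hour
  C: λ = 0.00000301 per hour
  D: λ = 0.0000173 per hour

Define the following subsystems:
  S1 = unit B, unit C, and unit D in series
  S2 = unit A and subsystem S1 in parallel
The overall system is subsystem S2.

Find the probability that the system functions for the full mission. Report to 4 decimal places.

R(A) = exp(−0.0000685 × 2000) = 0.871970
R(B) = exp(−0.000131 × 2000) = 0.769511
R(C) = exp(−0.00000301 × 2000) = 0.993998
R(D) = exp(−0.0000173 × 2000) = 0.965992
Series (B, C, and D): 0.769511 × 0.993998 × 0.965992 = 0.738880
Parallel (A and [0.738880]): 1 − (1 − 0.871970)(1 − 0.738880) = 0.9666

0.9666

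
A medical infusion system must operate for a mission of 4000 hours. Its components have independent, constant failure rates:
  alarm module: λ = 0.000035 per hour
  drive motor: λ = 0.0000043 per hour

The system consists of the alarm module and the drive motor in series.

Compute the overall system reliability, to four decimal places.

0.8545

R(alarm module) = exp(−0.000035 × 4000) = 0.869358
R(drive motor) = exp(−0.0000043 × 4000) = 0.982947
Series (alarm module and drive motor): 0.869358 × 0.982947 = 0.8545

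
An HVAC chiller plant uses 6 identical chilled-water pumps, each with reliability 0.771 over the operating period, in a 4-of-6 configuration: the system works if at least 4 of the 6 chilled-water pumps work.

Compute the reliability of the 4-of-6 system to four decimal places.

R = Σ_{i=4}^{6} C(6,i) p^i (1−p)^{6−i} with p = 0.771
C(6,4)·0.771^4·0.229^2 = 0.277958
C(6,5)·0.771^5·0.229^1 = 0.374333
C(6,6)·0.771^6·0.229^0 = 0.210052
Sum = 0.8623

0.8623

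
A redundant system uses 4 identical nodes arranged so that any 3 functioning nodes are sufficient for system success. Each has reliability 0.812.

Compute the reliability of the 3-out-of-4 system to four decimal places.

R = Σ_{i=3}^{4} C(4,i) p^i (1−p)^{4−i} with p = 0.812
C(4,3)·0.812^3·0.188^1 = 0.402611
C(4,4)·0.812^4·0.188^0 = 0.434735
Sum = 0.8373

0.8373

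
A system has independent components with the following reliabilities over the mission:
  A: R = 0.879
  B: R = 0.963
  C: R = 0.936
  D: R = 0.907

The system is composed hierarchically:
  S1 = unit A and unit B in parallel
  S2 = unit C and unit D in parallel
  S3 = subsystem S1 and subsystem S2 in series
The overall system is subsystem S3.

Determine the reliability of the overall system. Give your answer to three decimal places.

0.990

Parallel (A and B): 1 − (1 − 0.87900)(1 − 0.96300) = 0.99552
Parallel (C and D): 1 − (1 − 0.93600)(1 − 0.90700) = 0.99405
Series ([0.99552] and [0.99405]): 0.99552 × 0.99405 = 0.990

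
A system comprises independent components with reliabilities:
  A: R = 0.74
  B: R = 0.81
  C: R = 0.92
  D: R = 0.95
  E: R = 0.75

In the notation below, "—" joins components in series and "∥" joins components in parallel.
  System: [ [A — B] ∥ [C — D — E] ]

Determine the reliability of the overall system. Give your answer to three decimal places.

Series (A and B): 0.74000 × 0.81000 = 0.59940
Series (C, D, and E): 0.92000 × 0.95000 × 0.75000 = 0.65550
Parallel ([0.59940] and [0.65550]): 1 − (1 − 0.59940)(1 − 0.65550) = 0.862

0.862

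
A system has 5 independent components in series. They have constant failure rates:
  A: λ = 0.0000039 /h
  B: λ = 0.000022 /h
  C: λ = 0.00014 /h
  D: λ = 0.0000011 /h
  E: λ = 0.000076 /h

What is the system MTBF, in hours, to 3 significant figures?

Series of exponential components: λ_sys = Σ λ_i
λ_sys = 0.0000039 + 0.000022 + 0.00014 + 0.0000011 + 0.000076 = 2.4300e-04 /h
MTBF = 1 / λ_sys = 4120 h

4120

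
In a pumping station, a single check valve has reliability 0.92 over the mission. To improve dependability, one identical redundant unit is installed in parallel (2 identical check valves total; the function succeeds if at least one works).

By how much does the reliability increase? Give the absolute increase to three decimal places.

0.074

R_before = 0.92
R_after = 1 − (1 − 0.92)^2 = 0.994
ΔR = 0.994 − 0.92 = 0.074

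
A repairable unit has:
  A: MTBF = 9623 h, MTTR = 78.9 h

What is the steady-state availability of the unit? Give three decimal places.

A(A) = MTBF/(MTBF+MTTR) = 9623/(9623+78.9) = 0.992

0.992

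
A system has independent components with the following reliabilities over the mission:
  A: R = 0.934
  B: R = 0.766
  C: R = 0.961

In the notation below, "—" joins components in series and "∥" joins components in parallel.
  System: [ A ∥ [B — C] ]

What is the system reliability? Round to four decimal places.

0.9826

Series (B and C): 0.766000 × 0.961000 = 0.736126
Parallel (A and [0.736126]): 1 − (1 − 0.934000)(1 − 0.736126) = 0.9826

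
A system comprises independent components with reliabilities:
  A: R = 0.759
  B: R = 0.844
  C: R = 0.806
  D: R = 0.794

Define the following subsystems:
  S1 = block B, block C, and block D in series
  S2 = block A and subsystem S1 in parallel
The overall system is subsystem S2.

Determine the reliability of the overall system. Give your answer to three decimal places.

0.889

Series (B, C, and D): 0.84400 × 0.80600 × 0.79400 = 0.54013
Parallel (A and [0.54013]): 1 − (1 − 0.75900)(1 − 0.54013) = 0.889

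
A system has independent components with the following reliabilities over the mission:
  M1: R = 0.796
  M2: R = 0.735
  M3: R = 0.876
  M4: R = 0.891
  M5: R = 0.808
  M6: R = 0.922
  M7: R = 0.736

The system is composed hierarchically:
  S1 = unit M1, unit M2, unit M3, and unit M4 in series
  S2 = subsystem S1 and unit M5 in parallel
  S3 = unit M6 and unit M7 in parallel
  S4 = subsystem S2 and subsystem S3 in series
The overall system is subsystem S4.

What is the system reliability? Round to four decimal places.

0.8772

Series (M1, M2, M3, and M4): 0.796000 × 0.735000 × 0.876000 × 0.891000 = 0.456649
Parallel ([0.456649] and M5): 1 − (1 − 0.456649)(1 − 0.808000) = 0.895677
Parallel (M6 and M7): 1 − (1 − 0.922000)(1 − 0.736000) = 0.979408
Series ([0.895677] and [0.979408]): 0.895677 × 0.979408 = 0.8772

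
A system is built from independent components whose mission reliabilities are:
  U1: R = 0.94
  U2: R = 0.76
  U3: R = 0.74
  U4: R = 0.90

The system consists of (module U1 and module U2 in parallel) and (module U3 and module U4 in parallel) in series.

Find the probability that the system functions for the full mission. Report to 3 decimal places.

0.960

Parallel (U1 and U2): 1 − (1 − 0.94000)(1 − 0.76000) = 0.98560
Parallel (U3 and U4): 1 − (1 − 0.74000)(1 − 0.90000) = 0.97400
Series ([0.98560] and [0.97400]): 0.98560 × 0.97400 = 0.960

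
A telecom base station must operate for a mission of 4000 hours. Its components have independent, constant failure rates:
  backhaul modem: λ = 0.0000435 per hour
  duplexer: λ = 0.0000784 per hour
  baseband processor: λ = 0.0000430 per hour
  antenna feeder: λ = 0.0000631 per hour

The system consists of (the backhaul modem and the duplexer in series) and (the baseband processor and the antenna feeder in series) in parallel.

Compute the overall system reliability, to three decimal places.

0.867

R(backhaul modem) = exp(−0.0000435 × 4000) = 0.84030
R(duplexer) = exp(−0.0000784 × 4000) = 0.73081
R(baseband processor) = exp(−0.0000430 × 4000) = 0.84198
R(antenna feeder) = exp(−0.0000631 × 4000) = 0.77693
Series (backhaul modem and duplexer): 0.84030 × 0.73081 = 0.61410
Series (baseband processor and antenna feeder): 0.84198 × 0.77693 = 0.65416
Parallel ([0.61410] and [0.65416]): 1 − (1 − 0.61410)(1 − 0.65416) = 0.867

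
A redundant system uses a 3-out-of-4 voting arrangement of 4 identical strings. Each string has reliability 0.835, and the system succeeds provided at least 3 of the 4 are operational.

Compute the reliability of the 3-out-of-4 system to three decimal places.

R = Σ_{i=3}^{4} C(4,i) p^i (1−p)^{4−i} with p = 0.835
C(4,3)·0.835^3·0.165^1 = 0.38424
C(4,4)·0.835^4·0.165^0 = 0.48612
Sum = 0.870

0.870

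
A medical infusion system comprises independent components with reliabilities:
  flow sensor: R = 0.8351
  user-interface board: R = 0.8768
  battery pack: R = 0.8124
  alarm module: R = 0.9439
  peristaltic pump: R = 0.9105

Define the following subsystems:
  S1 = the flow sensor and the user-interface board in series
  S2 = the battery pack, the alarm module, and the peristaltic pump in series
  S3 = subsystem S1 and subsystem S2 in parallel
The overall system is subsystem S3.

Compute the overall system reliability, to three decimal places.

0.919

Series (flow sensor and user-interface board): 0.83510 × 0.87680 = 0.73222
Series (battery pack, alarm module, and peristaltic pump): 0.81240 × 0.94390 × 0.91050 = 0.69819
Parallel ([0.73222] and [0.69819]): 1 − (1 − 0.73222)(1 − 0.69819) = 0.919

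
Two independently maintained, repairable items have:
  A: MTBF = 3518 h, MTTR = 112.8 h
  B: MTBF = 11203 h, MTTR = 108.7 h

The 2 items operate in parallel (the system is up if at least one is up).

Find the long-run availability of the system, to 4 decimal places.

A(A) = MTBF/(MTBF+MTTR) = 3518/(3518+112.8) = 0.968932
A(B) = MTBF/(MTBF+MTTR) = 11203/(11203+108.7) = 0.990390
Parallel availability: 1 − (1 − 0.968932)(1 − 0.990390) = 0.9997

0.9997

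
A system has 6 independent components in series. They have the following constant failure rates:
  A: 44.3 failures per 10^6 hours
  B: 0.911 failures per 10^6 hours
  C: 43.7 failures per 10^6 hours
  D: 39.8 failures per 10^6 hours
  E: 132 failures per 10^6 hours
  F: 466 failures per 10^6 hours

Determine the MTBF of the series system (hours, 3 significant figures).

1380

Series of exponential components: λ_sys = Σ λ_i
λ_sys = 0.0000443 + 0.000000911 + 0.0000437 + 0.0000398 + 0.000132 + 0.000466 = 7.2671e-04 /h
MTBF = 1 / λ_sys = 1380 h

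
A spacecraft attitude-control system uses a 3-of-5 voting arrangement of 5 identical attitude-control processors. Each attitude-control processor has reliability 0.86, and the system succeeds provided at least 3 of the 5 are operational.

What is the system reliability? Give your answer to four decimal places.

R = Σ_{i=3}^{5} C(5,i) p^i (1−p)^{5−i} with p = 0.86
C(5,3)·0.86^3·0.14^2 = 0.124667
C(5,4)·0.86^4·0.14^1 = 0.382906
C(5,5)·0.86^5·0.14^0 = 0.470427
Sum = 0.9780

0.9780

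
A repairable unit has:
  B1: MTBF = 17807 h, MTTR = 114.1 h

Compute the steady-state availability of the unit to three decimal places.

A(B1) = MTBF/(MTBF+MTTR) = 17807/(17807+114.1) = 0.994

0.994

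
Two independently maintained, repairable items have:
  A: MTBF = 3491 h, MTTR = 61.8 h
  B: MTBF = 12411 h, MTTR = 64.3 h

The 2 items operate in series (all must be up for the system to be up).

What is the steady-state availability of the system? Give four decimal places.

A(A) = MTBF/(MTBF+MTTR) = 3491/(3491+61.8) = 0.982605
A(B) = MTBF/(MTBF+MTTR) = 12411/(12411+64.3) = 0.994846
Series availability: 0.982605 × 0.994846 = 0.9775

0.9775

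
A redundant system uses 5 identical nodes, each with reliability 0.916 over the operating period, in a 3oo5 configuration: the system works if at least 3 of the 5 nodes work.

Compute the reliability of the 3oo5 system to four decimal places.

R = Σ_{i=3}^{5} C(5,i) p^i (1−p)^{5−i} with p = 0.916
C(5,3)·0.916^3·0.084^2 = 0.054231
C(5,4)·0.916^4·0.084^1 = 0.295686
C(5,5)·0.916^5·0.084^0 = 0.644878
Sum = 0.9948

0.9948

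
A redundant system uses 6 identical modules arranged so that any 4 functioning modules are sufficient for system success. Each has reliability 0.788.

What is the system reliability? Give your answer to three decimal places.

R = Σ_{i=4}^{6} C(6,i) p^i (1−p)^{6−i} with p = 0.788
C(6,4)·0.788^4·0.212^2 = 0.25994
C(6,5)·0.788^5·0.212^1 = 0.38647
C(6,6)·0.788^6·0.212^0 = 0.23942
Sum = 0.886

0.886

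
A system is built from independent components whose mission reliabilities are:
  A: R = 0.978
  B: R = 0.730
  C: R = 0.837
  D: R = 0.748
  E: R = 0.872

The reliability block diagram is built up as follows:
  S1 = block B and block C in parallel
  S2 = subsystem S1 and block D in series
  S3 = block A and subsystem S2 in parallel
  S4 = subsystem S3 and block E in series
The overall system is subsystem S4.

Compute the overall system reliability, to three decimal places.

Parallel (B and C): 1 − (1 − 0.73000)(1 − 0.83700) = 0.95599
Series ([0.95599] and D): 0.95599 × 0.74800 = 0.71508
Parallel (A and [0.71508]): 1 − (1 − 0.97800)(1 − 0.71508) = 0.99373
Series ([0.99373] and E): 0.99373 × 0.87200 = 0.867

0.867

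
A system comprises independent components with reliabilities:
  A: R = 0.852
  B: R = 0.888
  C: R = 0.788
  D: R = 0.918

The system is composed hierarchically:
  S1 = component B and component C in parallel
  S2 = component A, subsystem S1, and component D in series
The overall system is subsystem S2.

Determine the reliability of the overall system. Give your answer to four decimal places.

Parallel (B and C): 1 − (1 − 0.888000)(1 − 0.788000) = 0.976256
Series (A, [0.976256], and D): 0.852000 × 0.976256 × 0.918000 = 0.7636

0.7636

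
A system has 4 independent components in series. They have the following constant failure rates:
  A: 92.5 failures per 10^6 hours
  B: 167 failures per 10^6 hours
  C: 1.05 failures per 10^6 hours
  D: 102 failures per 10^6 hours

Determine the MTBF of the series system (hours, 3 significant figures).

2760

Series of exponential components: λ_sys = Σ λ_i
λ_sys = 0.0000925 + 0.000167 + 0.00000105 + 0.000102 = 3.6255e-04 /h
MTBF = 1 / λ_sys = 2760 h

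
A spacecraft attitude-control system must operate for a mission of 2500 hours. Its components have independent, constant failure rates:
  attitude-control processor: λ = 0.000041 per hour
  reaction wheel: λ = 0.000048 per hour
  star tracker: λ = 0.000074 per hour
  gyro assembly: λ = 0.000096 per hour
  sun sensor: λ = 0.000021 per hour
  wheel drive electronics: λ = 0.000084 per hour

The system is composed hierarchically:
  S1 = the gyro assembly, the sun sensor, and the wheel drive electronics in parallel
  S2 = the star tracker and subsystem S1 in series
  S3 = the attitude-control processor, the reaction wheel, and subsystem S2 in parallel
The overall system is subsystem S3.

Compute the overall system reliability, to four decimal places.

0.9981

R(attitude-control processor) = exp(−0.000041 × 2500) = 0.902578
R(reaction wheel) = exp(−0.000048 × 2500) = 0.886920
R(star tracker) = exp(−0.000074 × 2500) = 0.831104
R(gyro assembly) = exp(−0.000096 × 2500) = 0.786628
R(sun sensor) = exp(−0.000021 × 2500) = 0.948854
R(wheel drive electronics) = exp(−0.000084 × 2500) = 0.810584
Parallel (gyro assembly, sun sensor, and wheel drive electronics): 1 − (1 − 0.786628)(1 − 0.948854)(1 − 0.810584) = 0.997933
Series (star tracker and [0.997933]): 0.831104 × 0.997933 = 0.829386
Parallel (attitude-control processor, reaction wheel, and [0.829386]): 1 − (1 − 0.902578)(1 − 0.886920)(1 − 0.829386) = 0.9981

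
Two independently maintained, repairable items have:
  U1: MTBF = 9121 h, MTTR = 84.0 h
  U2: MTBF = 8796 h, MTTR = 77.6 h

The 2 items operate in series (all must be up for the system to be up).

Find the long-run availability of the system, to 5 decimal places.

A(U1) = MTBF/(MTBF+MTTR) = 9121/(9121+84.0) = 0.990875
A(U2) = MTBF/(MTBF+MTTR) = 8796/(8796+77.6) = 0.991255
Series availability: 0.990875 × 0.991255 = 0.98221

0.98221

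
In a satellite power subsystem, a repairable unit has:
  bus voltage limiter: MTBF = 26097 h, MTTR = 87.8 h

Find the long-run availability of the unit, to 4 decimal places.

A(bus voltage limiter) = MTBF/(MTBF+MTTR) = 26097/(26097+87.8) = 0.9966

0.9966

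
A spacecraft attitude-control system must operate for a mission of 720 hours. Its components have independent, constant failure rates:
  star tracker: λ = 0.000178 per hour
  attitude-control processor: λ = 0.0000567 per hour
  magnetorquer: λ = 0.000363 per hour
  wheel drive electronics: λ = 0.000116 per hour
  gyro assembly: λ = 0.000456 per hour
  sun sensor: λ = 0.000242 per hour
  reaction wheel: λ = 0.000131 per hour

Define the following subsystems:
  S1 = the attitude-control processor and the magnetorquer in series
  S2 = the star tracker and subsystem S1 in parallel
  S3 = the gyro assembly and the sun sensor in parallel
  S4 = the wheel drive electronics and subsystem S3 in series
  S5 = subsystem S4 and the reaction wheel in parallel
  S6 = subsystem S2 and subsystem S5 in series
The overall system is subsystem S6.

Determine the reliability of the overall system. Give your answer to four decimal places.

R(star tracker) = exp(−0.000178 × 720) = 0.879713
R(attitude-control processor) = exp(−0.0000567 × 720) = 0.959998
R(magnetorquer) = exp(−0.000363 × 720) = 0.770004
R(wheel drive electronics) = exp(−0.000116 × 720) = 0.919873
R(gyro assembly) = exp(−0.000456 × 720) = 0.720133
R(sun sensor) = exp(−0.000242 × 720) = 0.840095
R(reaction wheel) = exp(−0.000131 × 720) = 0.909992
Series (attitude-control processor and magnetorquer): 0.959998 × 0.770004 = 0.739202
Parallel (star tracker and [0.739202]): 1 − (1 − 0.879713)(1 − 0.739202) = 0.968629
Parallel (gyro assembly and sun sensor): 1 − (1 − 0.720133)(1 − 0.840095) = 0.955248
Series (wheel drive electronics and [0.955248]): 0.919873 × 0.955248 = 0.878707
Parallel ([0.878707] and reaction wheel): 1 − (1 − 0.878707)(1 − 0.909992) = 0.989083
Series ([0.968629] and [0.989083]): 0.968629 × 0.989083 = 0.9581

0.9581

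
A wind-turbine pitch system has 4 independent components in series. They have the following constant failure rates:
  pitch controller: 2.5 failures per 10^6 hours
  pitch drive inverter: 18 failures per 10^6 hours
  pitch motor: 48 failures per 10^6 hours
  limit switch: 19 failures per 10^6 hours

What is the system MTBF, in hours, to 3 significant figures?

11400

Series of exponential components: λ_sys = Σ λ_i
λ_sys = 0.0000025 + 0.000018 + 0.000048 + 0.000019 = 8.7500e-05 /h
MTBF = 1 / λ_sys = 11400 h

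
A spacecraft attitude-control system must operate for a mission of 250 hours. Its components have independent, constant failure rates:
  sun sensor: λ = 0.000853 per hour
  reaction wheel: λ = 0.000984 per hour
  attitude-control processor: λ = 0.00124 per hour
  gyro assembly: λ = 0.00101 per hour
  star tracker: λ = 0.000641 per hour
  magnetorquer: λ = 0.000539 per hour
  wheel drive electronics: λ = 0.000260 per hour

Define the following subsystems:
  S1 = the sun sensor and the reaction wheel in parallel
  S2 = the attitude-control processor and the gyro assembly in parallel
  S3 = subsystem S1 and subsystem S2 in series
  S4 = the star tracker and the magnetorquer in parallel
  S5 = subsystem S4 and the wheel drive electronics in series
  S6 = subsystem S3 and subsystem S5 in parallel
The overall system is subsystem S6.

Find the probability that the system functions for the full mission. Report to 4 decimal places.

R(sun sensor) = exp(−0.000853 × 250) = 0.807954
R(reaction wheel) = exp(−0.000984 × 250) = 0.781922
R(attitude-control processor) = exp(−0.00124 × 250) = 0.733447
R(gyro assembly) = exp(−0.00101 × 250) = 0.776856
R(star tracker) = exp(−0.000641 × 250) = 0.851931
R(magnetorquer) = exp(−0.000539 × 250) = 0.873934
R(wheel drive electronics) = exp(−0.000260 × 250) = 0.937067
Parallel (sun sensor and reaction wheel): 1 − (1 − 0.807954)(1 − 0.781922) = 0.958119
Parallel (attitude-control processor and gyro assembly): 1 − (1 − 0.733447)(1 − 0.776856) = 0.940520
Series ([0.958119] and [0.940520]): 0.958119 × 0.940520 = 0.901130
Parallel (star tracker and magnetorquer): 1 − (1 − 0.851931)(1 − 0.873934) = 0.981334
Series ([0.981334] and wheel drive electronics): 0.981334 × 0.937067 = 0.919576
Parallel ([0.901130] and [0.919576]): 1 − (1 − 0.901130)(1 − 0.919576) = 0.9920

0.9920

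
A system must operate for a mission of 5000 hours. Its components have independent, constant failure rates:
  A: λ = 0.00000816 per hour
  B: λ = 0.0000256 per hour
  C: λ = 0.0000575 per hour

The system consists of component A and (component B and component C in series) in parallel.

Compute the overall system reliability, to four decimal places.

0.9864

R(A) = exp(−0.00000816 × 5000) = 0.960021
R(B) = exp(−0.0000256 × 5000) = 0.879853
R(C) = exp(−0.0000575 × 5000) = 0.750137
Series (B and C): 0.879853 × 0.750137 = 0.660010
Parallel (A and [0.660010]): 1 − (1 − 0.960021)(1 − 0.660010) = 0.9864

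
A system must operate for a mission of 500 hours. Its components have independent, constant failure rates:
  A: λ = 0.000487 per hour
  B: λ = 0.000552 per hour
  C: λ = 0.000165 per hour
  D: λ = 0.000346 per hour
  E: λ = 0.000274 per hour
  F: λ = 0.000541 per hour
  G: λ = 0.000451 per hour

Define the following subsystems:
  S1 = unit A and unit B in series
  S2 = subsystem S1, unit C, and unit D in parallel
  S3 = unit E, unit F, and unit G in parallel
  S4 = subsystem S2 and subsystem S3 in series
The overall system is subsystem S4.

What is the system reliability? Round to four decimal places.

0.9888

R(A) = exp(−0.000487 × 500) = 0.783879
R(B) = exp(−0.000552 × 500) = 0.758813
R(C) = exp(−0.000165 × 500) = 0.920811
R(D) = exp(−0.000346 × 500) = 0.841138
R(E) = exp(−0.000274 × 500) = 0.871970
R(F) = exp(−0.000541 × 500) = 0.762998
R(G) = exp(−0.000451 × 500) = 0.798117
Series (A and B): 0.783879 × 0.758813 = 0.594818
Parallel ([0.594818], C, and D): 1 − (1 − 0.594818)(1 − 0.920811)(1 − 0.841138) = 0.994903
Parallel (E, F, and G): 1 − (1 − 0.871970)(1 − 0.762998)(1 − 0.798117) = 0.993874
Series ([0.994903] and [0.993874]): 0.994903 × 0.993874 = 0.9888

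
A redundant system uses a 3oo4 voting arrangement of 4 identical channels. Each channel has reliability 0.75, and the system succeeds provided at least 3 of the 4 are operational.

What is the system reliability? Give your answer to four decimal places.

R = Σ_{i=3}^{4} C(4,i) p^i (1−p)^{4−i} with p = 0.75
C(4,3)·0.75^3·0.25^1 = 0.421875
C(4,4)·0.75^4·0.25^0 = 0.316406
Sum = 0.7383

0.7383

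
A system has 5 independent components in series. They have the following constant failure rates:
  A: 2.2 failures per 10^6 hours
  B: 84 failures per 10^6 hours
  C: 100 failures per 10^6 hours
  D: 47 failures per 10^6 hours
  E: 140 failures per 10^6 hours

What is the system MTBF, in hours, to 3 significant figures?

2680

Series of exponential components: λ_sys = Σ λ_i
λ_sys = 0.0000022 + 0.000084 + 0.00010 + 0.000047 + 0.00014 = 3.7320e-04 /h
MTBF = 1 / λ_sys = 2680 h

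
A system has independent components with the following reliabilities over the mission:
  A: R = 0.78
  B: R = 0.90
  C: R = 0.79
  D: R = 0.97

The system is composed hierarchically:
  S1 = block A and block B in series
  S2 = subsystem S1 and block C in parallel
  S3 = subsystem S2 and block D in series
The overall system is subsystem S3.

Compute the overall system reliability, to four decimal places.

0.9093

Series (A and B): 0.780000 × 0.900000 = 0.702000
Parallel ([0.702000] and C): 1 − (1 − 0.702000)(1 − 0.790000) = 0.937420
Series ([0.937420] and D): 0.937420 × 0.970000 = 0.9093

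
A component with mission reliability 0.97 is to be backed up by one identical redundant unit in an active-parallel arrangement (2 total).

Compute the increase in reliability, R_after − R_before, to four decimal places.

0.0291

R_before = 0.97
R_after = 1 − (1 − 0.97)^2 = 0.9991
ΔR = 0.9991 − 0.97 = 0.0291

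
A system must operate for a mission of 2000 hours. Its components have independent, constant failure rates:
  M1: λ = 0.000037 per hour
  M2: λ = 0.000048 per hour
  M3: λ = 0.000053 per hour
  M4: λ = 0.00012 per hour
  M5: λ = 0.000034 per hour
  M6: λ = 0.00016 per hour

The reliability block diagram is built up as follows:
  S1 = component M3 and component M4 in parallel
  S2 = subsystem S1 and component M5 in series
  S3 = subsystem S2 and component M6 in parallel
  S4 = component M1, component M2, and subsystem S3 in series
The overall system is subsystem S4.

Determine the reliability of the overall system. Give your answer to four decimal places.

0.8238

R(M1) = exp(−0.000037 × 2000) = 0.928672
R(M2) = exp(−0.000048 × 2000) = 0.908464
R(M3) = exp(−0.000053 × 2000) = 0.899425
R(M4) = exp(−0.00012 × 2000) = 0.786628
R(M5) = exp(−0.000034 × 2000) = 0.934260
R(M6) = exp(−0.00016 × 2000) = 0.726149
Parallel (M3 and M4): 1 − (1 − 0.899425)(1 − 0.786628) = 0.978540
Series ([0.978540] and M5): 0.978540 × 0.934260 = 0.914211
Parallel ([0.914211] and M6): 1 − (1 − 0.914211)(1 − 0.726149) = 0.976507
Series (M1, M2, and [0.976507]): 0.928672 × 0.908464 × 0.976507 = 0.8238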